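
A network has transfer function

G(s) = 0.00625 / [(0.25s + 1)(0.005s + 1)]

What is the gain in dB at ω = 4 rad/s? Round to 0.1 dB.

At ω = 4 rad/s:
pole (1 + j4·0.25) = 1 + j1 → |·| ≈ 1.4142, ∠ ≈ 45.00°
pole (1 + j4·0.005) = 1 + j0.02 → |·| ≈ 1.0002, ∠ ≈ 1.15°
|G| = 0.00625 · 1 / (1.4142 · 1.0002) ≈ 0.0044186
Gain = 20 log₁₀(0.0044186) ≈ -47.09 dB

-47.1 dB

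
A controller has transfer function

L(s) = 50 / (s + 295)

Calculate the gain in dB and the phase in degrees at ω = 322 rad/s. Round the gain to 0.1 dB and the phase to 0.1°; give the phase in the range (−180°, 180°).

-18.8 dB, -47.5°

At s = jω = j322:
pole (s+295): 295 + j322 → |·| = √(295²+322²) = √190709 ≈ 436.7, ∠ = arctan(322/295) ≈ 47.51°
|L| = 50 / 436.7 ≈ 0.1145
Gain = 20 log₁₀(0.1145) ≈ -18.82 dB
∠L = 0.00° − 47.51° = -47.51°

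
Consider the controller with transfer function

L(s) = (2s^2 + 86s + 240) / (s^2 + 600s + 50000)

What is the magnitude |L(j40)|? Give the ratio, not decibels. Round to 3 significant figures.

0.0840

Substitute s = j40:
Numerator: 2(j40)^2 + 86(j40) + 240 = -2960 + j3440
Denominator: (j40)^2 + 600(j40) + 50000 = 48400 + j24000
|N| = √(2960² + 3440²) ≈ 4538.2, ∠N ≈ 130.71°
|D| = √(48400² + 24000²) ≈ 54024, ∠D ≈ 26.38°
|L| = 4538.2 / 54024 ≈ 0.084003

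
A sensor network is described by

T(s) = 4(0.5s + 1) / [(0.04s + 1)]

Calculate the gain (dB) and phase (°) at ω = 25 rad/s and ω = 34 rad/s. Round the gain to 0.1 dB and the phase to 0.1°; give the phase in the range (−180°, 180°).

ω = 25: 31.0 dB, 40.4°; ω = 34: 32.1 dB, 33.0°

At ω = 25 rad/s:
zero (1 + j25·0.5) = 1 + j12.5 → |·| ≈ 12.54, ∠ ≈ 85.43°
pole (1 + j25·0.04) = 1 + j1 → |·| ≈ 1.4142, ∠ ≈ 45.00°
|T| = 4 · 12.54 / (1.4142) ≈ 35.469
Gain = 20 log₁₀(35.469) ≈ 31.00 dB
∠T = (85.43°) − (45.00°) = 40.43°

At ω = 34 rad/s:
zero (1 + j34·0.5) = 1 + j17 → |·| ≈ 17.029, ∠ ≈ 86.63°
pole (1 + j34·0.04) = 1 + j1.36 → |·| ≈ 1.6881, ∠ ≈ 53.67°
|T| = 4 · 17.029 / (1.6881) ≈ 40.351
Gain = 20 log₁₀(40.351) ≈ 32.12 dB
∠T = (86.63°) − (53.67°) = 32.96°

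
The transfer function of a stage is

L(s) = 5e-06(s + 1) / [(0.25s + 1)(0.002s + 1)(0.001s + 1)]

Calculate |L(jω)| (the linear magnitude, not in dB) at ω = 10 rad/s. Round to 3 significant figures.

1.87e-05

At ω = 10 rad/s:
zero (1 + j10·1) = 1 + j10 → |·| ≈ 10.05, ∠ ≈ 84.29°
pole (1 + j10·0.25) = 1 + j2.5 → |·| ≈ 2.6926, ∠ ≈ 68.20°
pole (1 + j10·0.002) = 1 + j0.02 → |·| ≈ 1.0002, ∠ ≈ 1.15°
pole (1 + j10·0.001) = 1 + j0.01 → |·| ≈ 1, ∠ ≈ 0.57°
|L| = 5e-06 · 10.05 / (2.6926 · 1.0002 · 1) ≈ 1.8659e-05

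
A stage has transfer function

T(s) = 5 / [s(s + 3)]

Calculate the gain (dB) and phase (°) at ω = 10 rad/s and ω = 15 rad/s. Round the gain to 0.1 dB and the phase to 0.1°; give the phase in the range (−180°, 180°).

At s = jω = j10:
pole (s+3): 3 + j10 → |·| = √(3²+10²) = √109 ≈ 10.44, ∠ = arctan(10/3) ≈ 73.30°
pole at origin: |s| = 10, ∠ = 90.00° (in denominator)
|T| = 5 / 104.4 ≈ 0.047893
Gain = 20 log₁₀(0.047893) ≈ -26.39 dB
∠T = 0.00° − 163.30° = -163.30°

At s = jω = j15:
pole (s+3): 3 + j15 → |·| = √(3²+15²) = √234 ≈ 15.297, ∠ = arctan(15/3) ≈ 78.69°
pole at origin: |s| = 15, ∠ = 90.00° (in denominator)
|T| = 5 / 229.46 ≈ 0.02179
Gain = 20 log₁₀(0.02179) ≈ -33.23 dB
∠T = 0.00° − 168.69° = -168.69°

ω = 10: -26.4 dB, -163.3°; ω = 15: -33.2 dB, -168.7°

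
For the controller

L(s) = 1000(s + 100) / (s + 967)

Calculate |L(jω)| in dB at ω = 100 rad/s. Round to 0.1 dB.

At s = jω = j100:
zero (s+100): 100 + j100 → |·| = √(100²+100²) = √20000 ≈ 141.42, ∠ = arctan(100/100) ≈ 45.00°
pole (s+967): 967 + j100 → |·| = √(967²+100²) = √945089 ≈ 972.16, ∠ = arctan(100/967) ≈ 5.90°
|L| = 1000 · 141.42 / 972.16 ≈ 145.47
Gain = 20 log₁₀(145.47) ≈ 43.26 dB

43.3 dB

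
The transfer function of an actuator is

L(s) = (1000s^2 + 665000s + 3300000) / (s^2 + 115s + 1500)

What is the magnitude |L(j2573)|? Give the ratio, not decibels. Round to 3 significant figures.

Substitute s = j2573:
Numerator: 1000(j2573)^2 + 665000(j2573) + 3300000 = -6617029000 + j1711045000
Denominator: (j2573)^2 + 115(j2573) + 1500 = -6618829 + j295895
|N| = √(6617029000² + 1711045000²) ≈ 6.8347e+09, ∠N ≈ 165.50°
|D| = √(6618829² + 295895²) ≈ 6.6254e+06, ∠D ≈ 177.44°
|L| = 6.8347e+09 / 6.6254e+06 ≈ 1031.6

1.03e+03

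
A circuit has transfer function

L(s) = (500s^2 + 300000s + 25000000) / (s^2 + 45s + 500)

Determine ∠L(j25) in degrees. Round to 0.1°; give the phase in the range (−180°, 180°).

-79.4°

Substitute s = j25:
Numerator: 500(j25)^2 + 300000(j25) + 25000000 = 24687500 + j7500000
Denominator: (j25)^2 + 45(j25) + 500 = -125 + j1125
|N| = √(24687500² + 7500000²) ≈ 2.5802e+07, ∠N ≈ 16.90°
|D| = √(125² + 1125²) ≈ 1131.9, ∠D ≈ 96.34°
∠L = 16.90° − 96.34° = -79.44°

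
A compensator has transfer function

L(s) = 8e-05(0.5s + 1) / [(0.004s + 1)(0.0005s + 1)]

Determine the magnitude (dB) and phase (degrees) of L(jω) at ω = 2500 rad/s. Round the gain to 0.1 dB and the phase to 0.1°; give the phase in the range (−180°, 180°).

-44.1 dB, -45.7°

At ω = 2500 rad/s:
zero (1 + j2500·0.5) = 1 + j1250 → |·| ≈ 1250, ∠ ≈ 89.95°
pole (1 + j2500·0.004) = 1 + j10 → |·| ≈ 10.05, ∠ ≈ 84.29°
pole (1 + j2500·0.0005) = 1 + j1.25 → |·| ≈ 1.6008, ∠ ≈ 51.34°
|L| = 8e-05 · 1250 / (10.05 · 1.6008) ≈ 0.0062158
Gain = 20 log₁₀(0.0062158) ≈ -44.13 dB
∠L = (89.95°) − (84.29° + 51.34°) = -45.68°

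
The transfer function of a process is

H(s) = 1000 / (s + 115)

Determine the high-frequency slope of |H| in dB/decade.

-20 dB/decade

Each pole contributes −20 dB/decade at high frequency; each zero contributes +20 dB/decade.
Net: 0 zero(s) − 1 pole(s) → -20 dB/decade.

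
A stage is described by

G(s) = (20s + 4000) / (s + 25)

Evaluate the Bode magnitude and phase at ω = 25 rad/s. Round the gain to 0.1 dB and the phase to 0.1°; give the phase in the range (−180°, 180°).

Substitute s = j25:
Numerator: 20(j25) + 4000 = 4000 + j500
Denominator: (j25) + 25 = 25 + j25
|N| = √(4000² + 500²) ≈ 4031.1, ∠N ≈ 7.13°
|D| = √(25² + 25²) ≈ 35.355, ∠D ≈ 45.00°
|G| = 4031.1 / 35.355 ≈ 114.02
Gain = 20 log₁₀(114.02) ≈ 41.14 dB
∠G = 7.13° − 45.00° = -37.87°

41.1 dB, -37.9°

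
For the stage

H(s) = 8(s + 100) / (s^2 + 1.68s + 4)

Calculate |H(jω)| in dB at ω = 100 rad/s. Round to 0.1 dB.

At s = jω = j100:
zero (s+100): 100 + j100 → |·| = √(100²+100²) = √20000 ≈ 141.42, ∠ = arctan(100/100) ≈ 45.00°
quadratic: (j100)² + 1.68·j100 + 4 = -9996 + j168 → |·| ≈ 9997.4, ∠ ≈ 179.04°
|H| = 8 · 141.42 / 9997.4 ≈ 0.11317
Gain = 20 log₁₀(0.11317) ≈ -18.93 dB

-18.9 dB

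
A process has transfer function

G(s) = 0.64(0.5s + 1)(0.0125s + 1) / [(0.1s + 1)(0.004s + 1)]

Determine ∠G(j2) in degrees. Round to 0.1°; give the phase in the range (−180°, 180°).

34.7°

At ω = 2 rad/s:
zero (1 + j2·0.5) = 1 + j1 → |·| ≈ 1.4142, ∠ ≈ 45.00°
zero (1 + j2·0.0125) = 1 + j0.025 → |·| ≈ 1.0003, ∠ ≈ 1.43°
pole (1 + j2·0.1) = 1 + j0.2 → |·| ≈ 1.0198, ∠ ≈ 11.31°
pole (1 + j2·0.004) = 1 + j0.008 → |·| ≈ 1, ∠ ≈ 0.46°
∠G = (45.00° + 1.43°) − (11.31° + 0.46°) = 34.66°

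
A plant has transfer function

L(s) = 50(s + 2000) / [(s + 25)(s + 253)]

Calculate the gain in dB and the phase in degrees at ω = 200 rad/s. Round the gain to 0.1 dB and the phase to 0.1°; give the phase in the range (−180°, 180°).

3.8 dB, -115.5°

At s = jω = j200:
zero (s+2000): 2000 + j200 → |·| = √(2000²+200²) = √4040000 ≈ 2010, ∠ = arctan(200/2000) ≈ 5.71°
pole (s+25): 25 + j200 → |·| = √(25²+200²) = √40625 ≈ 201.56, ∠ = arctan(200/25) ≈ 82.87°
pole (s+253): 253 + j200 → |·| = √(253²+200²) = √104009 ≈ 322.5, ∠ = arctan(200/253) ≈ 38.33°
|L| = 50 · 2010 / 65003 ≈ 1.5461
Gain = 20 log₁₀(1.5461) ≈ 3.78 dB
∠L = 5.71° − 121.20° = -115.49°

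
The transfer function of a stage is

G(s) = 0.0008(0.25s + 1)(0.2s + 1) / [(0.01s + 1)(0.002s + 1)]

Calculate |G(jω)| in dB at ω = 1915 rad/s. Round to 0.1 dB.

At ω = 1915 rad/s:
zero (1 + j1915·0.25) = 1 + j478.75 → |·| ≈ 478.75, ∠ ≈ 89.88°
zero (1 + j1915·0.2) = 1 + j383 → |·| ≈ 383, ∠ ≈ 89.85°
pole (1 + j1915·0.01) = 1 + j19.15 → |·| ≈ 19.176, ∠ ≈ 87.01°
pole (1 + j1915·0.002) = 1 + j3.83 → |·| ≈ 3.9584, ∠ ≈ 75.37°
|G| = 0.0008 · 478.75 · 383 / (19.176 · 3.9584) ≈ 1.9325
Gain = 20 log₁₀(1.9325) ≈ 5.72 dB

5.7 dB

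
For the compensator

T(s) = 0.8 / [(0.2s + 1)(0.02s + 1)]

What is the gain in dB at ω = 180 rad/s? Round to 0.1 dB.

-44.5 dB

At ω = 180 rad/s:
pole (1 + j180·0.2) = 1 + j36 → |·| ≈ 36.014, ∠ ≈ 88.41°
pole (1 + j180·0.02) = 1 + j3.6 → |·| ≈ 3.7363, ∠ ≈ 74.48°
|T| = 0.8 · 1 / (36.014 · 3.7363) ≈ 0.0059453
Gain = 20 log₁₀(0.0059453) ≈ -44.52 dB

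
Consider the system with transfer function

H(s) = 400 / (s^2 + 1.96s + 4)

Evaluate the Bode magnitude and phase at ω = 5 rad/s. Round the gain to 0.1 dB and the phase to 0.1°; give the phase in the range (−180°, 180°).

24.7 dB, -155.0°

At s = jω = j5:
quadratic: (j5)² + 1.96·j5 + 4 = -21 + j9.8 → |·| ≈ 23.174, ∠ ≈ 154.98°
|H| = 400 / 23.174 ≈ 17.261
Gain = 20 log₁₀(17.261) ≈ 24.74 dB
∠H = 0.00° − 154.98° = -154.98°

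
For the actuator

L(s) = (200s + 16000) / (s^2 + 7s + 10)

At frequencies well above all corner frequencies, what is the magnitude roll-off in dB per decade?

Each pole contributes −20 dB/decade at high frequency; each zero contributes +20 dB/decade.
Net: 1 zero(s) − 2 pole(s) → -20 dB/decade.

-20 dB/decade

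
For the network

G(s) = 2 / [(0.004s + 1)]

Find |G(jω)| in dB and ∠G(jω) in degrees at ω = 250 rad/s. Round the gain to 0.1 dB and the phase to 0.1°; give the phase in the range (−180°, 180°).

3.0 dB, -45.0°

At ω = 250 rad/s:
pole (1 + j250·0.004) = 1 + j1 → |·| ≈ 1.4142, ∠ ≈ 45.00°
|G| = 2 · 1 / (1.4142) ≈ 1.4142
Gain = 20 log₁₀(1.4142) ≈ 3.01 dB
∠G = (0°) − (45.00°) = -45.00°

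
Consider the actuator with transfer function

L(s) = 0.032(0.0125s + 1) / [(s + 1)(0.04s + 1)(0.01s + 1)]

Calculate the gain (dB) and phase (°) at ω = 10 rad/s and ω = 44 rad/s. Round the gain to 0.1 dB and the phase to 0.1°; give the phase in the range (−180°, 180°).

At ω = 10 rad/s:
zero (1 + j10·0.0125) = 1 + j0.125 → |·| ≈ 1.0078, ∠ ≈ 7.13°
pole (1 + j10·1) = 1 + j10 → |·| ≈ 10.05, ∠ ≈ 84.29°
pole (1 + j10·0.04) = 1 + j0.4 → |·| ≈ 1.077, ∠ ≈ 21.80°
pole (1 + j10·0.01) = 1 + j0.1 → |·| ≈ 1.005, ∠ ≈ 5.71°
|L| = 0.032 · 1.0078 / (10.05 · 1.077 · 1.005) ≈ 0.0029647
Gain = 20 log₁₀(0.0029647) ≈ -50.56 dB
∠L = (7.13°) − (84.29° + 21.80° + 5.71°) = -104.67°

At ω = 44 rad/s:
zero (1 + j44·0.0125) = 1 + j0.55 → |·| ≈ 1.1413, ∠ ≈ 28.81°
pole (1 + j44·1) = 1 + j44 → |·| ≈ 44.011, ∠ ≈ 88.70°
pole (1 + j44·0.04) = 1 + j1.76 → |·| ≈ 2.0243, ∠ ≈ 60.40°
pole (1 + j44·0.01) = 1 + j0.44 → |·| ≈ 1.0925, ∠ ≈ 23.75°
|L| = 0.032 · 1.1413 / (44.011 · 2.0243 · 1.0925) ≈ 0.00037523
Gain = 20 log₁₀(0.00037523) ≈ -68.51 dB
∠L = (28.81°) − (88.70° + 60.40° + 23.75°) = -144.04°

ω = 10: -50.6 dB, -104.7°; ω = 44: -68.5 dB, -144.0°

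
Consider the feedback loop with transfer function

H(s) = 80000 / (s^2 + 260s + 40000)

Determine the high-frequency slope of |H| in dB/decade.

-40 dB/decade

Each pole contributes −20 dB/decade at high frequency; each zero contributes +20 dB/decade.
Net: 0 zero(s) − 2 pole(s) → -40 dB/decade.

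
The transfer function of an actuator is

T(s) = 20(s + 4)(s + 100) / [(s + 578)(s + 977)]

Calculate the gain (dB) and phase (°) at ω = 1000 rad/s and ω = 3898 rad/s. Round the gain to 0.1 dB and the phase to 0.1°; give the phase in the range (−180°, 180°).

ω = 1000: 21.9 dB, 68.4°; ω = 3898: 25.7 dB, 21.0°

At s = jω = j1000:
zero (s+4): 4 + j1000 → |·| = √(4²+1000²) = √1000016 ≈ 1000, ∠ = arctan(1000/4) ≈ 89.77°
zero (s+100): 100 + j1000 → |·| = √(100²+1000²) = √1010000 ≈ 1005, ∠ = arctan(1000/100) ≈ 84.29°
pole (s+578): 578 + j1000 → |·| = √(578²+1000²) = √1334084 ≈ 1155, ∠ = arctan(1000/578) ≈ 59.97°
pole (s+977): 977 + j1000 → |·| = √(977²+1000²) = √1954529 ≈ 1398, ∠ = arctan(1000/977) ≈ 45.67°
|T| = 20 · 1.005e+06 / 1.6147e+06 ≈ 12.448
Gain = 20 log₁₀(12.448) ≈ 21.90 dB
∠T = 174.06° − 105.64° = 68.42°

At s = jω = j3898:
zero (s+4): 4 + j3898 → |·| = √(4²+3898²) = √15194420 ≈ 3898, ∠ = arctan(3898/4) ≈ 89.94°
zero (s+100): 100 + j3898 → |·| = √(100²+3898²) = √15204404 ≈ 3899.3, ∠ = arctan(3898/100) ≈ 88.53°
pole (s+578): 578 + j3898 → |·| = √(578²+3898²) = √15528488 ≈ 3940.6, ∠ = arctan(3898/578) ≈ 81.57°
pole (s+977): 977 + j3898 → |·| = √(977²+3898²) = √16148933 ≈ 4018.6, ∠ = arctan(3898/977) ≈ 75.93°
|T| = 20 · 1.5199e+07 / 1.5836e+07 ≈ 19.196
Gain = 20 log₁₀(19.196) ≈ 25.66 dB
∠T = 178.47° − 157.50° = 20.97°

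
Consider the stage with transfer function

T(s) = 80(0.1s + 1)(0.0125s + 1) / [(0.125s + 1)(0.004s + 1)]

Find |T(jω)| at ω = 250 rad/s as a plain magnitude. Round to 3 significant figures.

At ω = 250 rad/s:
zero (1 + j250·0.1) = 1 + j25 → |·| ≈ 25.02, ∠ ≈ 87.71°
zero (1 + j250·0.0125) = 1 + j3.125 → |·| ≈ 3.2811, ∠ ≈ 72.26°
pole (1 + j250·0.125) = 1 + j31.25 → |·| ≈ 31.266, ∠ ≈ 88.17°
pole (1 + j250·0.004) = 1 + j1 → |·| ≈ 1.4142, ∠ ≈ 45.00°
|T| = 80 · 25.02 · 3.2811 / (31.266 · 1.4142) ≈ 148.53

149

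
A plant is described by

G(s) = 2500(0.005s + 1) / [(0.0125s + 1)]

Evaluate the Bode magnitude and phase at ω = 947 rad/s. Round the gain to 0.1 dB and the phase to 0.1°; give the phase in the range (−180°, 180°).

At ω = 947 rad/s:
zero (1 + j947·0.005) = 1 + j4.735 → |·| ≈ 4.8394, ∠ ≈ 78.07°
pole (1 + j947·0.0125) = 1 + j11.8375 → |·| ≈ 11.88, ∠ ≈ 85.17°
|G| = 2500 · 4.8394 / (11.88) ≈ 1018.4
Gain = 20 log₁₀(1018.4) ≈ 60.16 dB
∠G = (78.07°) − (85.17°) = -7.10°

60.2 dB, -7.1°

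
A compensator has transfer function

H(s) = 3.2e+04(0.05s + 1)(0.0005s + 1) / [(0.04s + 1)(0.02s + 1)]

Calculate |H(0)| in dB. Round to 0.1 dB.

90.1 dB

H(0) = 3.2e+04 · 1 / 1 = 32000
20 log₁₀(32000) ≈ 90.10 dB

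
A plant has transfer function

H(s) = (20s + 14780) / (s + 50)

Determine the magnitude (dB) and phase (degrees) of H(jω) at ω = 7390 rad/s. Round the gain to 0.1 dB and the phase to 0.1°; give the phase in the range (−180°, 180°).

26.1 dB, -5.3°

Substitute s = j7390:
Numerator: 20(j7390) + 14780 = 14780 + j147800
Denominator: (j7390) + 50 = 50 + j7390
|N| = √(14780² + 147800²) ≈ 1.4854e+05, ∠N ≈ 84.29°
|D| = √(50² + 7390²) ≈ 7390.2, ∠D ≈ 89.61°
|H| = 1.4854e+05 / 7390.2 ≈ 20.1
Gain = 20 log₁₀(20.1) ≈ 26.06 dB
∠H = 84.29° − 89.61° = -5.32°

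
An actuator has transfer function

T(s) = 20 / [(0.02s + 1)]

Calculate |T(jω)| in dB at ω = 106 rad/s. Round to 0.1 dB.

At ω = 106 rad/s:
pole (1 + j106·0.02) = 1 + j2.12 → |·| ≈ 2.344, ∠ ≈ 64.75°
|T| = 20 · 1 / (2.344) ≈ 8.5324
Gain = 20 log₁₀(8.5324) ≈ 18.62 dB

18.6 dB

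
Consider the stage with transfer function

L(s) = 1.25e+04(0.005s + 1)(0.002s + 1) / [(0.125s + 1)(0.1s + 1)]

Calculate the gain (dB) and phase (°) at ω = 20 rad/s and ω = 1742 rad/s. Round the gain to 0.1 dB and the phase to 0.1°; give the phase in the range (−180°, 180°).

At ω = 20 rad/s:
zero (1 + j20·0.005) = 1 + j0.1 → |·| ≈ 1.005, ∠ ≈ 5.71°
zero (1 + j20·0.002) = 1 + j0.04 → |·| ≈ 1.0008, ∠ ≈ 2.29°
pole (1 + j20·0.125) = 1 + j2.5 → |·| ≈ 2.6926, ∠ ≈ 68.20°
pole (1 + j20·0.1) = 1 + j2 → |·| ≈ 2.2361, ∠ ≈ 63.43°
|L| = 1.25e+04 · 1.005 · 1.0008 / (2.6926 · 2.2361) ≈ 2088.1
Gain = 20 log₁₀(2088.1) ≈ 66.40 dB
∠L = (5.71° + 2.29°) − (68.20° + 63.43°) = -123.63°

At ω = 1742 rad/s:
zero (1 + j1742·0.005) = 1 + j8.71 → |·| ≈ 8.7672, ∠ ≈ 83.45°
zero (1 + j1742·0.002) = 1 + j3.484 → |·| ≈ 3.6247, ∠ ≈ 73.99°
pole (1 + j1742·0.125) = 1 + j217.75 → |·| ≈ 217.75, ∠ ≈ 89.74°
pole (1 + j1742·0.1) = 1 + j174.2 → |·| ≈ 174.2, ∠ ≈ 89.67°
|L| = 1.25e+04 · 8.7672 · 3.6247 / (217.75 · 174.2) ≈ 10.472
Gain = 20 log₁₀(10.472) ≈ 20.40 dB
∠L = (83.45° + 73.99°) − (89.74° + 89.67°) = -21.97°

ω = 20: 66.4 dB, -123.6°; ω = 1742: 20.4 dB, -22.0°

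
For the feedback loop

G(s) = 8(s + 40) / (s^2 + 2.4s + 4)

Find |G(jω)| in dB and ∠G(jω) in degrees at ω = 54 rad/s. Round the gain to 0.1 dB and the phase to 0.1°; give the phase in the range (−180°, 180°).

At s = jω = j54:
zero (s+40): 40 + j54 → |·| = √(40²+54²) = √4516 ≈ 67.201, ∠ = arctan(54/40) ≈ 53.47°
quadratic: (j54)² + 2.4·j54 + 4 = -2912 + j129.6 → |·| ≈ 2914.9, ∠ ≈ 177.45°
|G| = 8 · 67.201 / 2914.9 ≈ 0.18443
Gain = 20 log₁₀(0.18443) ≈ -14.68 dB
∠G = 53.47° − 177.45° = -123.98°

-14.7 dB, -124.0°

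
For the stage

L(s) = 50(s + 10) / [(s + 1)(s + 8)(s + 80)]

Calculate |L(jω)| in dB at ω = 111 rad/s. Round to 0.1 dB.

-49.6 dB

At s = jω = j111:
zero (s+10): 10 + j111 → |·| = √(10²+111²) = √12421 ≈ 111.45, ∠ = arctan(111/10) ≈ 84.85°
pole (s+1): 1 + j111 → |·| = √(1²+111²) = √12322 ≈ 111, ∠ = arctan(111/1) ≈ 89.48°
pole (s+8): 8 + j111 → |·| = √(8²+111²) = √12385 ≈ 111.29, ∠ = arctan(111/8) ≈ 85.88°
pole (s+80): 80 + j111 → |·| = √(80²+111²) = √18721 ≈ 136.82, ∠ = arctan(111/80) ≈ 54.22°
|L| = 50 · 111.45 / 1.6902e+06 ≈ 0.0032969
Gain = 20 log₁₀(0.0032969) ≈ -49.64 dB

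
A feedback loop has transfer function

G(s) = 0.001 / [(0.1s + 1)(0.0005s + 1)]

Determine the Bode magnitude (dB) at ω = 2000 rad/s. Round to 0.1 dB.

At ω = 2000 rad/s:
pole (1 + j2000·0.1) = 1 + j200 → |·| ≈ 200, ∠ ≈ 89.71°
pole (1 + j2000·0.0005) = 1 + j1 → |·| ≈ 1.4142, ∠ ≈ 45.00°
|G| = 0.001 · 1 / (200 · 1.4142) ≈ 3.5356e-06
Gain = 20 log₁₀(3.5356e-06) ≈ -109.03 dB

-109.0 dB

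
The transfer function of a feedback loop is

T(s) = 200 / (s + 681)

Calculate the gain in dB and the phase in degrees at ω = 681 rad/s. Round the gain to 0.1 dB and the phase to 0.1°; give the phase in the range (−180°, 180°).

-13.7 dB, -45.0°

At s = jω = j681:
pole (s+681): 681 + j681 → |·| = √(681²+681²) = √927522 ≈ 963.08, ∠ = arctan(681/681) ≈ 45.00°
|T| = 200 / 963.08 ≈ 0.20767
Gain = 20 log₁₀(0.20767) ≈ -13.65 dB
∠T = 0.00° − 45.00° = -45.00°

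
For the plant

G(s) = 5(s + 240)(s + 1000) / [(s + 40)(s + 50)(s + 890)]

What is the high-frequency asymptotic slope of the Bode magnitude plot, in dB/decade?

-20 dB/decade

Each pole contributes −20 dB/decade at high frequency; each zero contributes +20 dB/decade.
Net: 2 zero(s) − 3 pole(s) → -20 dB/decade.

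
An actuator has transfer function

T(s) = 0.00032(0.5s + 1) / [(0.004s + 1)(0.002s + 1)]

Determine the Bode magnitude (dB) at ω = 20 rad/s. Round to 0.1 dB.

-49.9 dB

At ω = 20 rad/s:
zero (1 + j20·0.5) = 1 + j10 → |·| ≈ 10.05, ∠ ≈ 84.29°
pole (1 + j20·0.004) = 1 + j0.08 → |·| ≈ 1.0032, ∠ ≈ 4.57°
pole (1 + j20·0.002) = 1 + j0.04 → |·| ≈ 1.0008, ∠ ≈ 2.29°
|T| = 0.00032 · 10.05 / (1.0032 · 1.0008) ≈ 0.0032032
Gain = 20 log₁₀(0.0032032) ≈ -49.89 dB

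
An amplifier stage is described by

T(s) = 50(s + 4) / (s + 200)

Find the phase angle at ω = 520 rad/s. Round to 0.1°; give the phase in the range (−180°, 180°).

At s = jω = j520:
zero (s+4): 4 + j520 → |·| = √(4²+520²) = √270416 ≈ 520.02, ∠ = arctan(520/4) ≈ 89.56°
pole (s+200): 200 + j520 → |·| = √(200²+520²) = √310400 ≈ 557.14, ∠ = arctan(520/200) ≈ 68.96°
∠T = 89.56° − 68.96° = 20.60°

20.6°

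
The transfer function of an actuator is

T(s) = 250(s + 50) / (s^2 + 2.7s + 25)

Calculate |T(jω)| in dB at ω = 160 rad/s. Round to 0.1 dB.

4.3 dB

At s = jω = j160:
zero (s+50): 50 + j160 → |·| = √(50²+160²) = √28100 ≈ 167.63, ∠ = arctan(160/50) ≈ 72.65°
quadratic: (j160)² + 2.7·j160 + 25 = -25575 + j432 → |·| ≈ 25579, ∠ ≈ 179.03°
|T| = 250 · 167.63 / 25579 ≈ 1.6384
Gain = 20 log₁₀(1.6384) ≈ 4.29 dB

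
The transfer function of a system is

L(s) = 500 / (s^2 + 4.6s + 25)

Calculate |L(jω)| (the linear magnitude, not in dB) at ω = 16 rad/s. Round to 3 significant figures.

At s = jω = j16:
quadratic: (j16)² + 4.6·j16 + 25 = -231 + j73.6 → |·| ≈ 242.44, ∠ ≈ 162.33°
|L| = 500 / 242.44 ≈ 2.0624

2.06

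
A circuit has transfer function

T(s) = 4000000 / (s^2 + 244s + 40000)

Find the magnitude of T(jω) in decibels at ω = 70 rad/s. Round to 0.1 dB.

At s = jω = j70:
quadratic: (j70)² + 244·j70 + 40000 = 35100 + j17080 → |·| ≈ 39035, ∠ ≈ 25.95°
|T| = 4000000 / 39035 ≈ 102.47
Gain = 20 log₁₀(102.47) ≈ 40.21 dB

40.2 dB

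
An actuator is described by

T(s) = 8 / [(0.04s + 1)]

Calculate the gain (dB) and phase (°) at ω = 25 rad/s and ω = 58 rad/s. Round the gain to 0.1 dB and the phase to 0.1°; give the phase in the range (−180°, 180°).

At ω = 25 rad/s:
pole (1 + j25·0.04) = 1 + j1 → |·| ≈ 1.4142, ∠ ≈ 45.00°
|T| = 8 · 1 / (1.4142) ≈ 5.6569
Gain = 20 log₁₀(5.6569) ≈ 15.05 dB
∠T = (0°) − (45.00°) = -45.00°

At ω = 58 rad/s:
pole (1 + j58·0.04) = 1 + j2.32 → |·| ≈ 2.5263, ∠ ≈ 66.68°
|T| = 8 · 1 / (2.5263) ≈ 3.1667
Gain = 20 log₁₀(3.1667) ≈ 10.01 dB
∠T = (0°) − (66.68°) = -66.68°

ω = 25: 15.1 dB, -45.0°; ω = 58: 10.0 dB, -66.7°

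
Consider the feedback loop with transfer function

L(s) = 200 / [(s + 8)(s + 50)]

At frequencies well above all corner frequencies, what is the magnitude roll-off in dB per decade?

Each pole contributes −20 dB/decade at high frequency; each zero contributes +20 dB/decade.
Net: 0 zero(s) − 2 pole(s) → -40 dB/decade.

-40 dB/decade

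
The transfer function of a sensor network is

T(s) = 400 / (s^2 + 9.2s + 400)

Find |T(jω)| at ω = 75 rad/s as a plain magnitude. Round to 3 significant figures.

At s = jω = j75:
quadratic: (j75)² + 9.2·j75 + 400 = -5225 + j690 → |·| ≈ 5270.4, ∠ ≈ 172.48°
|T| = 400 / 5270.4 ≈ 0.075896

0.0759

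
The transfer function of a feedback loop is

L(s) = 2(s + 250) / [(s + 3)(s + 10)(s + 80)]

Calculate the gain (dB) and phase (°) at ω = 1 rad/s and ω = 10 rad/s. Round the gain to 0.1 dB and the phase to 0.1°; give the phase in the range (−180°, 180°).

ω = 1: -14.1 dB, -24.6°; ω = 10: -27.5 dB, -123.1°

At s = jω = j1:
zero (s+250): 250 + j1 → |·| = √(250²+1²) = √62501 ≈ 250, ∠ = arctan(1/250) ≈ 0.23°
pole (s+3): 3 + j1 → |·| = √(3²+1²) = √10 ≈ 3.1623, ∠ = arctan(1/3) ≈ 18.43°
pole (s+10): 10 + j1 → |·| = √(10²+1²) = √101 ≈ 10.05, ∠ = arctan(1/10) ≈ 5.71°
pole (s+80): 80 + j1 → |·| = √(80²+1²) = √6401 ≈ 80.006, ∠ = arctan(1/80) ≈ 0.72°
|L| = 2 · 250 / 2542.7 ≈ 0.19664
Gain = 20 log₁₀(0.19664) ≈ -14.13 dB
∠L = 0.23° − 24.86° = -24.63°

At s = jω = j10:
zero (s+250): 250 + j10 → |·| = √(250²+10²) = √62600 ≈ 250.2, ∠ = arctan(10/250) ≈ 2.29°
pole (s+3): 3 + j10 → |·| = √(3²+10²) = √109 ≈ 10.44, ∠ = arctan(10/3) ≈ 73.30°
pole (s+10): 10 + j10 → |·| = √(10²+10²) = √200 ≈ 14.142, ∠ = arctan(10/10) ≈ 45.00°
pole (s+80): 80 + j10 → |·| = √(80²+10²) = √6500 ≈ 80.623, ∠ = arctan(10/80) ≈ 7.13°
|L| = 2 · 250.2 / 11903 ≈ 0.04204
Gain = 20 log₁₀(0.04204) ≈ -27.53 dB
∠L = 2.29° − 125.43° = -123.14°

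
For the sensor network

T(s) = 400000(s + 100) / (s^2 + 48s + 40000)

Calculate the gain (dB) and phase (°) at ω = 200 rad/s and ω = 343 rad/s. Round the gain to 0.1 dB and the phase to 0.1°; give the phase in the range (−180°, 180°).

ω = 200: 79.4 dB, -26.6°; ω = 343: 65.1 dB, -94.3°

At s = jω = j200:
zero (s+100): 100 + j200 → |·| = √(100²+200²) = √50000 ≈ 223.61, ∠ = arctan(200/100) ≈ 63.43°
quadratic: (j200)² + 48·j200 + 40000 = 0 + j9600 → |·| ≈ 9600, ∠ ≈ 90.00°
|T| = 400000 · 223.61 / 9600 ≈ 9317.1
Gain = 20 log₁₀(9317.1) ≈ 79.39 dB
∠T = 63.43° − 90.00° = -26.57°

At s = jω = j343:
zero (s+100): 100 + j343 → |·| = √(100²+343²) = √127649 ≈ 357.28, ∠ = arctan(343/100) ≈ 73.75°
quadratic: (j343)² + 48·j343 + 40000 = -77649 + j16464 → |·| ≈ 79375, ∠ ≈ 168.03°
|T| = 400000 · 357.28 / 79375 ≈ 1800.5
Gain = 20 log₁₀(1800.5) ≈ 65.11 dB
∠T = 73.75° − 168.03° = -94.28°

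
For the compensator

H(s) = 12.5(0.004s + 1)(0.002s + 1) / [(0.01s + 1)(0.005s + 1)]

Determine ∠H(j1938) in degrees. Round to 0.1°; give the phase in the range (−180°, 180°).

At ω = 1938 rad/s:
zero (1 + j1938·0.004) = 1 + j7.752 → |·| ≈ 7.8162, ∠ ≈ 82.65°
zero (1 + j1938·0.002) = 1 + j3.876 → |·| ≈ 4.0029, ∠ ≈ 75.53°
pole (1 + j1938·0.01) = 1 + j19.38 → |·| ≈ 19.406, ∠ ≈ 87.05°
pole (1 + j1938·0.005) = 1 + j9.69 → |·| ≈ 9.7415, ∠ ≈ 84.11°
∠H = (82.65° + 75.53°) − (87.05° + 84.11°) = -12.98°

-13.0°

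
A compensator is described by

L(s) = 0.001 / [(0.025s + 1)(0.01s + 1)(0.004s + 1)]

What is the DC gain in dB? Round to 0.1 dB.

-60.0 dB

L(0) = 0.001 · 1 / 1 = 0.001
20 log₁₀(0.001) ≈ -60.00 dB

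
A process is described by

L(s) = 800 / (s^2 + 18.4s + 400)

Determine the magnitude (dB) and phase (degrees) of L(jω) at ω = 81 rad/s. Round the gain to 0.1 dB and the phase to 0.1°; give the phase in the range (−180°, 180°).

At s = jω = j81:
quadratic: (j81)² + 18.4·j81 + 400 = -6161 + j1490.4 → |·| ≈ 6338.7, ∠ ≈ 166.40°
|L| = 800 / 6338.7 ≈ 0.12621
Gain = 20 log₁₀(0.12621) ≈ -17.98 dB
∠L = 0.00° − 166.40° = -166.40°

-18.0 dB, -166.4°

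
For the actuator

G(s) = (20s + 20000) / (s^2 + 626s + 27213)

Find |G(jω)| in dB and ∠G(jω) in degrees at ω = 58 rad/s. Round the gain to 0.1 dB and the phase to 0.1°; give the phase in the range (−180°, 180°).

Substitute s = j58:
Numerator: 20(j58) + 20000 = 20000 + j1160
Denominator: (j58)^2 + 626(j58) + 27213 = 23849 + j36308
|N| = √(20000² + 1160²) ≈ 20034, ∠N ≈ 3.32°
|D| = √(23849² + 36308²) ≈ 43440, ∠D ≈ 56.70°
|G| = 20034 / 43440 ≈ 0.46119
Gain = 20 log₁₀(0.46119) ≈ -6.72 dB
∠G = 3.32° − 56.70° = -53.38°

-6.7 dB, -53.4°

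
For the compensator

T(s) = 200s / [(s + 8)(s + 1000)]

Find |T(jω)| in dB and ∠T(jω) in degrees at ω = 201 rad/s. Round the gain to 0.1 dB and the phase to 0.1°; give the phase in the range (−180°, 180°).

-14.2 dB, -9.1°

At s = jω = j201:
zero at origin: s = j201 → |·| = 201, ∠ = 90.00°
pole (s+8): 8 + j201 → |·| = √(8²+201²) = √40465 ≈ 201.16, ∠ = arctan(201/8) ≈ 87.72°
pole (s+1000): 1000 + j201 → |·| = √(1000²+201²) = √1040401 ≈ 1020, ∠ = arctan(201/1000) ≈ 11.37°
|T| = 200 · 201 / 2.0518e+05 ≈ 0.19593
Gain = 20 log₁₀(0.19593) ≈ -14.16 dB
∠T = 90.00° − 99.09° = -9.09°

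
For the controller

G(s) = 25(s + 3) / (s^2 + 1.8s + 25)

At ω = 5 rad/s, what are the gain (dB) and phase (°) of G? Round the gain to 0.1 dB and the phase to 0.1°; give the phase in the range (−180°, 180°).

At s = jω = j5:
zero (s+3): 3 + j5 → |·| = √(3²+5²) = √34 ≈ 5.831, ∠ = arctan(5/3) ≈ 59.04°
quadratic: (j5)² + 1.8·j5 + 25 = 0 + j9 → |·| ≈ 9, ∠ ≈ 90.00°
|G| = 25 · 5.831 / 9 ≈ 16.197
Gain = 20 log₁₀(16.197) ≈ 24.19 dB
∠G = 59.04° − 90.00° = -30.96°

24.2 dB, -31.0°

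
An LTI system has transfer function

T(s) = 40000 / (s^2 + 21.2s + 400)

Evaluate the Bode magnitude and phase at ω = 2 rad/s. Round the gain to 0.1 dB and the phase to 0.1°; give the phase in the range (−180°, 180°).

At s = jω = j2:
quadratic: (j2)² + 21.2·j2 + 400 = 396 + j42.4 → |·| ≈ 398.26, ∠ ≈ 6.11°
|T| = 40000 / 398.26 ≈ 100.44
Gain = 20 log₁₀(100.44) ≈ 40.04 dB
∠T = 0.00° − 6.11° = -6.11°

40.0 dB, -6.1°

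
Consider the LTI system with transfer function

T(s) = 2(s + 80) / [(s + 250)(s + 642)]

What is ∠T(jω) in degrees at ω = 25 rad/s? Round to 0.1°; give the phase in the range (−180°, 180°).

9.4°

At s = jω = j25:
zero (s+80): 80 + j25 → |·| = √(80²+25²) = √7025 ≈ 83.815, ∠ = arctan(25/80) ≈ 17.35°
pole (s+250): 250 + j25 → |·| = √(250²+25²) = √63125 ≈ 251.25, ∠ = arctan(25/250) ≈ 5.71°
pole (s+642): 642 + j25 → |·| = √(642²+25²) = √412789 ≈ 642.49, ∠ = arctan(25/642) ≈ 2.23°
∠T = 17.35° − 7.94° = 9.41°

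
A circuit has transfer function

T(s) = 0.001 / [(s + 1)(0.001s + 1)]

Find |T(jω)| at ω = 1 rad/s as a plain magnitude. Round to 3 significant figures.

At ω = 1 rad/s:
pole (1 + j1·1) = 1 + j1 → |·| ≈ 1.4142, ∠ ≈ 45.00°
pole (1 + j1·0.001) = 1 + j0.001 → |·| ≈ 1, ∠ ≈ 0.06°
|T| = 0.001 · 1 / (1.4142 · 1) ≈ 0.00070711

0.000707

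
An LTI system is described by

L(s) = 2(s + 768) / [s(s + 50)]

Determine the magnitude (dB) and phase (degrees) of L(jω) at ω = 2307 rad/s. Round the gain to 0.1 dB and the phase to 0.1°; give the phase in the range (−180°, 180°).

At s = jω = j2307:
zero (s+768): 768 + j2307 → |·| = √(768²+2307²) = √5912073 ≈ 2431.5, ∠ = arctan(2307/768) ≈ 71.59°
pole (s+50): 50 + j2307 → |·| = √(50²+2307²) = √5324749 ≈ 2307.5, ∠ = arctan(2307/50) ≈ 88.76°
pole at origin: |s| = 2307, ∠ = 90.00° (in denominator)
|L| = 2 · 2431.5 / 5.3234e+06 ≈ 0.00091351
Gain = 20 log₁₀(0.00091351) ≈ -60.79 dB
∠L = 71.59° − 178.76° = -107.17°

-60.8 dB, -107.2°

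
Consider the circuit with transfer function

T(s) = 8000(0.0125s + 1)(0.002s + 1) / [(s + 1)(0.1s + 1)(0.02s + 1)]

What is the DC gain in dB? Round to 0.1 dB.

T(0) = 8000 · 1 / 1 = 8000
20 log₁₀(8000) ≈ 78.06 dB

78.1 dB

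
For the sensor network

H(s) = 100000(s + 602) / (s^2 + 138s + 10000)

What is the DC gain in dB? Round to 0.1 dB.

75.6 dB

H(0) = 100000·602 / 10000 = 6020
20 log₁₀(6020) ≈ 75.59 dB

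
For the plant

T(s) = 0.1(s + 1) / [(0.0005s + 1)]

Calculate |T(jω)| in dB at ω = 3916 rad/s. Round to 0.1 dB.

45.0 dB

At ω = 3916 rad/s:
zero (1 + j3916·1) = 1 + j3916 → |·| ≈ 3916, ∠ ≈ 89.99°
pole (1 + j3916·0.0005) = 1 + j1.958 → |·| ≈ 2.1986, ∠ ≈ 62.95°
|T| = 0.1 · 3916 / (2.1986) ≈ 178.11
Gain = 20 log₁₀(178.11) ≈ 45.01 dB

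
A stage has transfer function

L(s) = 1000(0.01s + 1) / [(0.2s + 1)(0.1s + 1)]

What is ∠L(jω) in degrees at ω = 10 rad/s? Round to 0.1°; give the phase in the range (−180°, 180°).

At ω = 10 rad/s:
zero (1 + j10·0.01) = 1 + j0.1 → |·| ≈ 1.005, ∠ ≈ 5.71°
pole (1 + j10·0.2) = 1 + j2 → |·| ≈ 2.2361, ∠ ≈ 63.43°
pole (1 + j10·0.1) = 1 + j1 → |·| ≈ 1.4142, ∠ ≈ 45.00°
∠L = (5.71°) − (63.43° + 45.00°) = -102.72°

-102.7°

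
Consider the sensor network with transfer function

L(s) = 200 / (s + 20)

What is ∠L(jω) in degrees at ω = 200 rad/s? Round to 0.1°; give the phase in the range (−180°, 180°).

Substitute s = j200:
Numerator: 200 = 200 + j0
Denominator: (j200) + 20 = 20 + j200
|N| = √(200² + 0²) ≈ 200, ∠N ≈ 0.00°
|D| = √(20² + 200²) ≈ 201, ∠D ≈ 84.29°
∠L = 0.00° − 84.29° = -84.29°

-84.3°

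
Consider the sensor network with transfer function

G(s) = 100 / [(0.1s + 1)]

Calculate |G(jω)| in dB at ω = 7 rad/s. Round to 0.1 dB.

38.3 dB

At ω = 7 rad/s:
pole (1 + j7·0.1) = 1 + j0.7 → |·| ≈ 1.2207, ∠ ≈ 34.99°
|G| = 100 · 1 / (1.2207) ≈ 81.92
Gain = 20 log₁₀(81.92) ≈ 38.27 dB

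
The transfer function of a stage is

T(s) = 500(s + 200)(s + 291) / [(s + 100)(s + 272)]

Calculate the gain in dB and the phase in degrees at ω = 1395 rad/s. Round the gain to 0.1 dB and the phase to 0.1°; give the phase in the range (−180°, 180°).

At s = jω = j1395:
zero (s+200): 200 + j1395 → |·| = √(200²+1395²) = √1986025 ≈ 1409.3, ∠ = arctan(1395/200) ≈ 81.84°
zero (s+291): 291 + j1395 → |·| = √(291²+1395²) = √2030706 ≈ 1425, ∠ = arctan(1395/291) ≈ 78.22°
pole (s+100): 100 + j1395 → |·| = √(100²+1395²) = √1956025 ≈ 1398.6, ∠ = arctan(1395/100) ≈ 85.90°
pole (s+272): 272 + j1395 → |·| = √(272²+1395²) = √2020009 ≈ 1421.3, ∠ = arctan(1395/272) ≈ 78.97°
|T| = 500 · 2.0083e+06 / 1.9878e+06 ≈ 505.16
Gain = 20 log₁₀(505.16) ≈ 54.07 dB
∠T = 160.06° − 164.87° = -4.81°

54.1 dB, -4.8°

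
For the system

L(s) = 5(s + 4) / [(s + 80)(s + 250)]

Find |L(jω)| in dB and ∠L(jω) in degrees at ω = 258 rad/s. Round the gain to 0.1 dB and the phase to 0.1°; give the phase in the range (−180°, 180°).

At s = jω = j258:
zero (s+4): 4 + j258 → |·| = √(4²+258²) = √66580 ≈ 258.03, ∠ = arctan(258/4) ≈ 89.11°
pole (s+80): 80 + j258 → |·| = √(80²+258²) = √72964 ≈ 270.12, ∠ = arctan(258/80) ≈ 72.77°
pole (s+250): 250 + j258 → |·| = √(250²+258²) = √129064 ≈ 359.25, ∠ = arctan(258/250) ≈ 45.90°
|L| = 5 · 258.03 / 97041 ≈ 0.013295
Gain = 20 log₁₀(0.013295) ≈ -37.53 dB
∠L = 89.11° − 118.67° = -29.56°

-37.5 dB, -29.6°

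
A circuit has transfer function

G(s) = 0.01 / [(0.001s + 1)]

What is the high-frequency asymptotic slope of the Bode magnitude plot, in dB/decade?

-20 dB/decade

Each pole contributes −20 dB/decade at high frequency; each zero contributes +20 dB/decade.
Net: 0 zero(s) − 1 pole(s) → -20 dB/decade.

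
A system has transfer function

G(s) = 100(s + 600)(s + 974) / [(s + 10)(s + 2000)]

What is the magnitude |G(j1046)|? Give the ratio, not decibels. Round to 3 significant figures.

73.0

At s = jω = j1046:
zero (s+600): 600 + j1046 → |·| = √(600²+1046²) = √1454116 ≈ 1205.9, ∠ = arctan(1046/600) ≈ 60.16°
zero (s+974): 974 + j1046 → |·| = √(974²+1046²) = √2042792 ≈ 1429.3, ∠ = arctan(1046/974) ≈ 47.04°
pole (s+10): 10 + j1046 → |·| = √(10²+1046²) = √1094216 ≈ 1046, ∠ = arctan(1046/10) ≈ 89.45°
pole (s+2000): 2000 + j1046 → |·| = √(2000²+1046²) = √5094116 ≈ 2257, ∠ = arctan(1046/2000) ≈ 27.61°
|G| = 100 · 1.7236e+06 / 2.3608e+06 ≈ 73.009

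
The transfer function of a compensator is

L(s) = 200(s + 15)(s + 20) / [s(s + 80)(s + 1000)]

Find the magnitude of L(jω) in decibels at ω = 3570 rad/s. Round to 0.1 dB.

-25.4 dB

At s = jω = j3570:
zero (s+15): 15 + j3570 → |·| = √(15²+3570²) = √12745125 ≈ 3570, ∠ = arctan(3570/15) ≈ 89.76°
zero (s+20): 20 + j3570 → |·| = √(20²+3570²) = √12745300 ≈ 3570.1, ∠ = arctan(3570/20) ≈ 89.68°
pole (s+80): 80 + j3570 → |·| = √(80²+3570²) = √12751300 ≈ 3570.9, ∠ = arctan(3570/80) ≈ 88.72°
pole (s+1000): 1000 + j3570 → |·| = √(1000²+3570²) = √13744900 ≈ 3707.4, ∠ = arctan(3570/1000) ≈ 74.35°
pole at origin: |s| = 3570, ∠ = 90.00° (in denominator)
|L| = 200 · 1.2745e+07 / 4.7262e+10 ≈ 0.053933
Gain = 20 log₁₀(0.053933) ≈ -25.36 dB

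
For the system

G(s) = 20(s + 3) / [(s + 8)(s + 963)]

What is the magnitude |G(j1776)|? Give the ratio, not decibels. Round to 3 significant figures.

0.00990

At s = jω = j1776:
zero (s+3): 3 + j1776 → |·| = √(3²+1776²) = √3154185 ≈ 1776, ∠ = arctan(1776/3) ≈ 89.90°
pole (s+8): 8 + j1776 → |·| = √(8²+1776²) = √3154240 ≈ 1776, ∠ = arctan(1776/8) ≈ 89.74°
pole (s+963): 963 + j1776 → |·| = √(963²+1776²) = √4081545 ≈ 2020.3, ∠ = arctan(1776/963) ≈ 61.53°
|G| = 20 · 1776 / 3.5881e+06 ≈ 0.0098994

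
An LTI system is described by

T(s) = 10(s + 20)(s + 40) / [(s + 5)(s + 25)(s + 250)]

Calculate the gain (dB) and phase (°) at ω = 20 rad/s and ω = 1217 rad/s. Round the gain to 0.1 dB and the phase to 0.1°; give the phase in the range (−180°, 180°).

ω = 20: -22.3 dB, -47.6°; ω = 1217: -41.9 dB, -79.8°

At s = jω = j20:
zero (s+20): 20 + j20 → |·| = √(20²+20²) = √800 ≈ 28.284, ∠ = arctan(20/20) ≈ 45.00°
zero (s+40): 40 + j20 → |·| = √(40²+20²) = √2000 ≈ 44.721, ∠ = arctan(20/40) ≈ 26.57°
pole (s+5): 5 + j20 → |·| = √(5²+20²) = √425 ≈ 20.616, ∠ = arctan(20/5) ≈ 75.96°
pole (s+25): 25 + j20 → |·| = √(25²+20²) = √1025 ≈ 32.016, ∠ = arctan(20/25) ≈ 38.66°
pole (s+250): 250 + j20 → |·| = √(250²+20²) = √62900 ≈ 250.8, ∠ = arctan(20/250) ≈ 4.57°
|T| = 10 · 1264.9 / 1.6554e+05 ≈ 0.076411
Gain = 20 log₁₀(0.076411) ≈ -22.34 dB
∠T = 71.57° − 119.19° = -47.62°

At s = jω = j1217:
zero (s+20): 20 + j1217 → |·| = √(20²+1217²) = √1481489 ≈ 1217.2, ∠ = arctan(1217/20) ≈ 89.06°
zero (s+40): 40 + j1217 → |·| = √(40²+1217²) = √1482689 ≈ 1217.7, ∠ = arctan(1217/40) ≈ 88.12°
pole (s+5): 5 + j1217 → |·| = √(5²+1217²) = √1481114 ≈ 1217, ∠ = arctan(1217/5) ≈ 89.76°
pole (s+25): 25 + j1217 → |·| = √(25²+1217²) = √1481714 ≈ 1217.3, ∠ = arctan(1217/25) ≈ 88.82°
pole (s+250): 250 + j1217 → |·| = √(250²+1217²) = √1543589 ≈ 1242.4, ∠ = arctan(1217/250) ≈ 78.39°
|T| = 10 · 1.4822e+06 / 1.8406e+09 ≈ 0.0080528
Gain = 20 log₁₀(0.0080528) ≈ -41.88 dB
∠T = 177.18° − 256.97° = -79.79°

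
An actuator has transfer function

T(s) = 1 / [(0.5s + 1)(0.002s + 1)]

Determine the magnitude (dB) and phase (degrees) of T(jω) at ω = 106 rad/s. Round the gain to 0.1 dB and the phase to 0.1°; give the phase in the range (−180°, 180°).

-34.7 dB, -100.9°

At ω = 106 rad/s:
pole (1 + j106·0.5) = 1 + j53 → |·| ≈ 53.009, ∠ ≈ 88.92°
pole (1 + j106·0.002) = 1 + j0.212 → |·| ≈ 1.0222, ∠ ≈ 11.97°
|T| = 1 · 1 / (53.009 · 1.0222) ≈ 0.018455
Gain = 20 log₁₀(0.018455) ≈ -34.68 dB
∠T = (0°) − (88.92° + 11.97°) = -100.89°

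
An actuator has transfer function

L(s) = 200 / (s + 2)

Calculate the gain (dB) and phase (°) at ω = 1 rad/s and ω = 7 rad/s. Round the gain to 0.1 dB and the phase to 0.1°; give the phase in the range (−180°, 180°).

At s = jω = j1:
pole (s+2): 2 + j1 → |·| = √(2²+1²) = √5 ≈ 2.2361, ∠ = arctan(1/2) ≈ 26.57°
|L| = 200 / 2.2361 ≈ 89.441
Gain = 20 log₁₀(89.441) ≈ 39.03 dB
∠L = 0.00° − 26.57° = -26.57°

At s = jω = j7:
pole (s+2): 2 + j7 → |·| = √(2²+7²) = √53 ≈ 7.2801, ∠ = arctan(7/2) ≈ 74.05°
|L| = 200 / 7.2801 ≈ 27.472
Gain = 20 log₁₀(27.472) ≈ 28.78 dB
∠L = 0.00° − 74.05° = -74.05°

ω = 1: 39.0 dB, -26.6°; ω = 7: 28.8 dB, -74.1°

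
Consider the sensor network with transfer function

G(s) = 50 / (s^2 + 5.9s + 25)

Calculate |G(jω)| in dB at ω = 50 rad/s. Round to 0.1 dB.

-34.0 dB

At s = jω = j50:
quadratic: (j50)² + 5.9·j50 + 25 = -2475 + j295 → |·| ≈ 2492.5, ∠ ≈ 173.20°
|G| = 50 / 2492.5 ≈ 0.02006
Gain = 20 log₁₀(0.02006) ≈ -33.95 dB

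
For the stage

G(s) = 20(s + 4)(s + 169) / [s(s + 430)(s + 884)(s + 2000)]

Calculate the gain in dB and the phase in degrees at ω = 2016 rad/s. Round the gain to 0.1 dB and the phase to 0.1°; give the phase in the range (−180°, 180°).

-110.1 dB, -104.4°

At s = jω = j2016:
zero (s+4): 4 + j2016 → |·| = √(4²+2016²) = √4064272 ≈ 2016, ∠ = arctan(2016/4) ≈ 89.89°
zero (s+169): 169 + j2016 → |·| = √(169²+2016²) = √4092817 ≈ 2023.1, ∠ = arctan(2016/169) ≈ 85.21°
pole (s+430): 430 + j2016 → |·| = √(430²+2016²) = √4249156 ≈ 2061.3, ∠ = arctan(2016/430) ≈ 77.96°
pole (s+884): 884 + j2016 → |·| = √(884²+2016²) = √4845712 ≈ 2201.3, ∠ = arctan(2016/884) ≈ 66.32°
pole (s+2000): 2000 + j2016 → |·| = √(2000²+2016²) = √8064256 ≈ 2839.8, ∠ = arctan(2016/2000) ≈ 45.23°
pole at origin: |s| = 2016, ∠ = 90.00° (in denominator)
|G| = 20 · 4.0786e+06 / 2.5978e+13 ≈ 3.14e-06
Gain = 20 log₁₀(3.14e-06) ≈ -110.06 dB
∠G = 175.10° − 279.51° = -104.41°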